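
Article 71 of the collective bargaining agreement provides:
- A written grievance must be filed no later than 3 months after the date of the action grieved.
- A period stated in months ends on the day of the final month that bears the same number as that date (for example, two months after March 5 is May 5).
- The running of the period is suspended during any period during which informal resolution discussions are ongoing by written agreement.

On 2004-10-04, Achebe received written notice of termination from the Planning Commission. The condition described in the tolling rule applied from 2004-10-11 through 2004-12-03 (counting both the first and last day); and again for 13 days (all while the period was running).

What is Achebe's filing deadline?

March 12, 2005

3 months after 2004-10-04 is January 4, 2005.
From October 11, 2004 through December 3, 2004 inclusive is 54 days; tolling adds 54 days: January 4, 2005 + 54 days = February 27, 2005.
Tolling adds 13 days: February 27, 2005 + 13 days = March 12, 2005.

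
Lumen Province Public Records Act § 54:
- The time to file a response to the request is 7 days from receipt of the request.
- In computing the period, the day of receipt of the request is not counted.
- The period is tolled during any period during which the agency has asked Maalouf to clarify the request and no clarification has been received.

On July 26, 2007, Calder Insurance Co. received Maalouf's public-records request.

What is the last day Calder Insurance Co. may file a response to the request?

7 days after July 26, 2007 is August 2, 2007.

August 2, 2007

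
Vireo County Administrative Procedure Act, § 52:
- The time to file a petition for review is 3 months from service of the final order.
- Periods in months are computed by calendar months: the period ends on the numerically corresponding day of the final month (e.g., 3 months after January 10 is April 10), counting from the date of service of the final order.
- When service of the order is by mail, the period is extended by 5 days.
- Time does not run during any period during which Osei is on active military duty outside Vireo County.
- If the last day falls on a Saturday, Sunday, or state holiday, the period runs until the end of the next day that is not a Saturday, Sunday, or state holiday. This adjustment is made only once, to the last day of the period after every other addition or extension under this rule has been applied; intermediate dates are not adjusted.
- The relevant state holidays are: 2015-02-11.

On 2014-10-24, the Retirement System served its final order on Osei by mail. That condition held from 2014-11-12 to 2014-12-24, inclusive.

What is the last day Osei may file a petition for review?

March 13, 2015

3 months after 2014-10-24 is January 24, 2015.
Service was by mail, adding 5 days: January 24, 2015 + 5 days = January 29, 2015.
From November 12, 2014 through December 24, 2014 inclusive is 43 days; tolling adds 43 days: January 29, 2015 + 43 days = March 13, 2015.
March 13, 2015 is a Friday and not a state holiday, so no extension applies.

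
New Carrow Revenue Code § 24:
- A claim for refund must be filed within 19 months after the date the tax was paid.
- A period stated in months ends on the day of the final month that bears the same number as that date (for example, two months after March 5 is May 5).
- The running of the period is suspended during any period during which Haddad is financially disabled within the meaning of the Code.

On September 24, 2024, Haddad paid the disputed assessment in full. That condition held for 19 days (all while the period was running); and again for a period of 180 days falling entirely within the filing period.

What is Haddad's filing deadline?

November 9, 2026

19 months after September 24, 2024 is April 24, 2026.
Tolling adds 19 days: April 24, 2026 + 19 days = May 13, 2026.
Tolling adds 180 days: May 13, 2026 + 180 days = November 9, 2026.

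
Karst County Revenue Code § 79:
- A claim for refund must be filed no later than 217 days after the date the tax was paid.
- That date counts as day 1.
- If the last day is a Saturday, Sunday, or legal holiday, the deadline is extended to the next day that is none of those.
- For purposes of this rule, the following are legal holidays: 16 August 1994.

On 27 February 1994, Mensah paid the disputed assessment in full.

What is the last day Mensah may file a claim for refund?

October 3, 1994

Counting 27 February 1994 as day 1, day 217 is October 1, 1994.
October 1, 1994 is Saturday; October 2, 1994 is Sunday. The next qualifying day is October 3, 1994.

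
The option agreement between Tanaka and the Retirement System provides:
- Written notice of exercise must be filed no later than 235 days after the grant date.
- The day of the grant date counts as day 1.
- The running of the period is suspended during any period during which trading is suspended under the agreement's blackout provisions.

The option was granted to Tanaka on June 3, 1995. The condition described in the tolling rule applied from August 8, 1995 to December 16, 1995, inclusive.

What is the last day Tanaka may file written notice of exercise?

Counting June 3, 1995 as day 1, day 235 is January 23, 1996.
From August 8, 1995 through December 16, 1995 inclusive is 131 days; tolling adds 131 days: January 23, 1996 + 131 days = June 2, 1996.

June 2, 1996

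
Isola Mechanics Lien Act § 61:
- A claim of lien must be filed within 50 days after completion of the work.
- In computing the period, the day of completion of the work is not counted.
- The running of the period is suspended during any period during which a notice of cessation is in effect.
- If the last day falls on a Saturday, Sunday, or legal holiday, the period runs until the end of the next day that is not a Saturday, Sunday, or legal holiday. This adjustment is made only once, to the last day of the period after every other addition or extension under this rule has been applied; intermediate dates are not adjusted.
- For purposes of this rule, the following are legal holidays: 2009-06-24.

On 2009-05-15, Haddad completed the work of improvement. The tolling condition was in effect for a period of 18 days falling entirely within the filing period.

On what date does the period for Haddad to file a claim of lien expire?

50 days after 2009-05-15 is July 4, 2009.
Tolling adds 18 days: July 4, 2009 + 18 days = July 22, 2009.
July 22, 2009 is a Wednesday and not a legal holiday, so no extension applies.

July 22, 2009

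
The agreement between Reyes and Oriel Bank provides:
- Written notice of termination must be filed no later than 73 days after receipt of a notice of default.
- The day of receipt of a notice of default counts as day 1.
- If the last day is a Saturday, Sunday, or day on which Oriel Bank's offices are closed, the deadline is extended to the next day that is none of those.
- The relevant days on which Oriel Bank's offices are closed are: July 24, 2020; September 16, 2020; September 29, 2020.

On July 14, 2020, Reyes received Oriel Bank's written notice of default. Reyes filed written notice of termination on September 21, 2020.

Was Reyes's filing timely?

Counting July 14, 2020 as day 1, day 73 is September 24, 2020.
September 24, 2020 is a Thursday and not a day on which Oriel Bank's offices are closed, so no extension applies.
The deadline is September 24, 2020; the filing on September 21, 2020 is on or before that date.

Yes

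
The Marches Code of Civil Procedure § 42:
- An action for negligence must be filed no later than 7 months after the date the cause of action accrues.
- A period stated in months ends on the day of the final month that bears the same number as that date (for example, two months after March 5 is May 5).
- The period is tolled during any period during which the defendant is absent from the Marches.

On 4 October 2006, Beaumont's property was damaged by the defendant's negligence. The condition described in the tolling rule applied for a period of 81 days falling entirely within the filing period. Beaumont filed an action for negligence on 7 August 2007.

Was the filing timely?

7 months after 4 October 2006 is May 4, 2007.
Tolling adds 81 days: May 4, 2007 + 81 days = July 24, 2007.
The deadline is July 24, 2007; the filing on August 7, 2007 is after that date.

No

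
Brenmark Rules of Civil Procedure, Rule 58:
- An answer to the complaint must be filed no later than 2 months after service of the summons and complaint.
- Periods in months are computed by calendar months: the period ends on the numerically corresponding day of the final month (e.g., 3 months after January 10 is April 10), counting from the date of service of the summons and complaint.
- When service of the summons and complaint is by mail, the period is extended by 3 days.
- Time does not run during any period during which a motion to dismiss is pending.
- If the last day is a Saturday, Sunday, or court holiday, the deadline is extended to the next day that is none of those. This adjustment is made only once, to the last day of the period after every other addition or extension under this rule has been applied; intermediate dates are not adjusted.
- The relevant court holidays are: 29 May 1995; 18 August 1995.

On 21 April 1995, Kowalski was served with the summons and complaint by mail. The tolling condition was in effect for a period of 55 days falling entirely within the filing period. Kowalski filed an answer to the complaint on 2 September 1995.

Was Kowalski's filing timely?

No

2 months after 21 April 1995 is June 21, 1995.
Service was by mail, adding 3 days: June 21, 1995 + 3 days = June 24, 1995.
Tolling adds 55 days: June 24, 1995 + 55 days = August 18, 1995.
August 18, 1995 is a listed holiday; August 19, 1995 is Saturday; August 20, 1995 is Sunday. The next qualifying day is August 21, 1995.
The deadline is August 21, 1995; the filing on September 2, 1995 is after that date.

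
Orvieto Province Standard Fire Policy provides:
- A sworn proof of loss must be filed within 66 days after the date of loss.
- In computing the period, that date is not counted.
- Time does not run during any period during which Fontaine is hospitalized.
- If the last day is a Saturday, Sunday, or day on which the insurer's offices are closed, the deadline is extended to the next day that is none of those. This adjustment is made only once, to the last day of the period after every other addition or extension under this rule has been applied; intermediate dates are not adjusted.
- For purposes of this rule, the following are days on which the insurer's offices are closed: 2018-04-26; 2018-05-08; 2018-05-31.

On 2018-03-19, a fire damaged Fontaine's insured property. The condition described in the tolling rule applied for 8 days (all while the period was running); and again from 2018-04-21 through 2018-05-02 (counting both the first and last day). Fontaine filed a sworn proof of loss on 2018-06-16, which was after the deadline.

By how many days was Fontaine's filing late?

3 days

66 days after 2018-03-19 is May 24, 2018.
Tolling adds 8 days: May 24, 2018 + 8 days = June 1, 2018.
From April 21, 2018 through May 2, 2018 inclusive is 12 days; tolling adds 12 days: June 1, 2018 + 12 days = June 13, 2018.
June 13, 2018 is a Wednesday and not a day on which the insurer's offices are closed, so no extension applies.
The deadline is June 13, 2018; from June 13, 2018 to June 16, 2018 is 3 days.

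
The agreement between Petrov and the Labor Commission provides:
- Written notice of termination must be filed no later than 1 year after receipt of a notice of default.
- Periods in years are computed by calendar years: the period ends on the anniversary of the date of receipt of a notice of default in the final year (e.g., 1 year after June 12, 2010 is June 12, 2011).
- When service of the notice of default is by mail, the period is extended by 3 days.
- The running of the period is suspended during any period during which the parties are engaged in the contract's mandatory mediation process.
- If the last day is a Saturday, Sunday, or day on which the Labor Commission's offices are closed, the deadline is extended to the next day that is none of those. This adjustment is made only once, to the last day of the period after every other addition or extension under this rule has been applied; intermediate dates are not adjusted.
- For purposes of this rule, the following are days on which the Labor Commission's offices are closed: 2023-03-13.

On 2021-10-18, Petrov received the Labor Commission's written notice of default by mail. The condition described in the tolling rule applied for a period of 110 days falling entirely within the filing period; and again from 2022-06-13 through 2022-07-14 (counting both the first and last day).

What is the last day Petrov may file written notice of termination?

1 year after 2021-10-18 is October 18, 2022.
Service was by mail, adding 3 days: October 18, 2022 + 3 days = October 21, 2022.
Tolling adds 110 days: October 21, 2022 + 110 days = February 8, 2023.
From June 13, 2022 through July 14, 2022 inclusive is 32 days; tolling adds 32 days: February 8, 2023 + 32 days = March 12, 2023.
March 12, 2023 is Sunday; March 13, 2023 is a listed holiday. The next qualifying day is March 14, 2023.

March 14, 2023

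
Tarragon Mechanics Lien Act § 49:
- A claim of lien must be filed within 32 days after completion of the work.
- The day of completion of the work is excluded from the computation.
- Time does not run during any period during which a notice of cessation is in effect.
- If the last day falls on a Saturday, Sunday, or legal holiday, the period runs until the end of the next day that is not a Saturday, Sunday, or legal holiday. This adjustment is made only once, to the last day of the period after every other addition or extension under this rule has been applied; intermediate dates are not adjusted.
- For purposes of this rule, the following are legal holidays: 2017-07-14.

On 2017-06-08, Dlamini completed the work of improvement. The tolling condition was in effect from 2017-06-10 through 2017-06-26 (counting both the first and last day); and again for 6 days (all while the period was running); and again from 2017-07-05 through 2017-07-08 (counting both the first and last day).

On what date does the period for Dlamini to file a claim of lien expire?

August 7, 2017

32 days after 2017-06-08 is July 10, 2017.
From June 10, 2017 through June 26, 2017 inclusive is 17 days; tolling adds 17 days: July 10, 2017 + 17 days = July 27, 2017.
Tolling adds 6 days: July 27, 2017 + 6 days = August 2, 2017.
From July 5, 2017 through July 8, 2017 inclusive is 4 days; tolling adds 4 days: August 2, 2017 + 4 days = August 6, 2017.
August 6, 2017 is Sunday. The next qualifying day is August 7, 2017.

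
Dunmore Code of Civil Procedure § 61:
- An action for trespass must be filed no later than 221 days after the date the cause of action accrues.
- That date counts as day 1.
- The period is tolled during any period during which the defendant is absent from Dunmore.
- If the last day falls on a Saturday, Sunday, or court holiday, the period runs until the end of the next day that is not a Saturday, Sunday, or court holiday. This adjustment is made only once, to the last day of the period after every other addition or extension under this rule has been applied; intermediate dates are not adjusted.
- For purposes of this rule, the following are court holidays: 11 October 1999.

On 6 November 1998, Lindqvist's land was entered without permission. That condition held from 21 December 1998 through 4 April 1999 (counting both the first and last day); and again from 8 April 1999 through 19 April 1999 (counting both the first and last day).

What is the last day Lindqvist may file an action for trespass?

Counting 6 November 1998 as day 1, day 221 is June 14, 1999.
From December 21, 1998 through April 4, 1999 inclusive is 105 days; tolling adds 105 days: June 14, 1999 + 105 days = September 27, 1999.
From April 8, 1999 through April 19, 1999 inclusive is 12 days; tolling adds 12 days: September 27, 1999 + 12 days = October 9, 1999.
October 9, 1999 is Saturday; October 10, 1999 is Sunday; October 11, 1999 is a listed holiday. The next qualifying day is October 12, 1999.

October 12, 1999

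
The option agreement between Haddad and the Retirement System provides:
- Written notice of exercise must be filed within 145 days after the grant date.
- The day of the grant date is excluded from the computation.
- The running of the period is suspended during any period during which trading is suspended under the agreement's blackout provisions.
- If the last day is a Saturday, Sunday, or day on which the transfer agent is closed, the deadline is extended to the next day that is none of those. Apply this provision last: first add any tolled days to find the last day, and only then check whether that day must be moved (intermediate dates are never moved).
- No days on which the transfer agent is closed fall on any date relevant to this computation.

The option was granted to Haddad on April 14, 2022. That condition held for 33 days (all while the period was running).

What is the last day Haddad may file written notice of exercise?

145 days after April 14, 2022 is September 6, 2022.
Tolling adds 33 days: September 6, 2022 + 33 days = October 9, 2022.
October 9, 2022 is Sunday. The next qualifying day is October 10, 2022.

October 10, 2022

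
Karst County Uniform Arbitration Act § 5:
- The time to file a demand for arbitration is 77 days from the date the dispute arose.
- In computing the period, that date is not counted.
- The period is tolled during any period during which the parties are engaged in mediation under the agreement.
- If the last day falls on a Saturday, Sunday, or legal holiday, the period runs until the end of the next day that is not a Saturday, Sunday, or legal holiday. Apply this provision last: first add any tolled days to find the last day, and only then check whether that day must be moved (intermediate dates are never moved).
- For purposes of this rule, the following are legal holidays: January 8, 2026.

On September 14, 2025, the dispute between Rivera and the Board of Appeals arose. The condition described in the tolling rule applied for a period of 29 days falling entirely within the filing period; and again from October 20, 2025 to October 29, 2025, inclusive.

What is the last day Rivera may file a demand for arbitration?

77 days after September 14, 2025 is November 30, 2025.
Tolling adds 29 days: November 30, 2025 + 29 days = December 29, 2025.
From October 20, 2025 through October 29, 2025 inclusive is 10 days; tolling adds 10 days: December 29, 2025 + 10 days = January 8, 2026.
January 8, 2026 is a listed holiday. The next qualifying day is January 9, 2026.

January 9, 2026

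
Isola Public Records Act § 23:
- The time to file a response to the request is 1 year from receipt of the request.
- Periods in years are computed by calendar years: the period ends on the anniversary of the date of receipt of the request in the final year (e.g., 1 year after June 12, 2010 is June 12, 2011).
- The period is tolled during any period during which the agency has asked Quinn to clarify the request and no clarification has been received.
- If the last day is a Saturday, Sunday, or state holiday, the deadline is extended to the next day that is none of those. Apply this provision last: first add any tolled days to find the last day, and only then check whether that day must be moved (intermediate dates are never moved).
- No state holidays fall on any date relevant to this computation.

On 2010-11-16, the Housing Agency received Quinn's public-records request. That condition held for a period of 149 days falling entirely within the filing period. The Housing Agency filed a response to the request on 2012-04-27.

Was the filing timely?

1 year after 2010-11-16 is November 16, 2011.
Tolling adds 149 days: November 16, 2011 + 149 days = April 13, 2012.
April 13, 2012 is a Friday and not a state holiday, so no extension applies.
The deadline is April 13, 2012; the filing on April 27, 2012 is after that date.

No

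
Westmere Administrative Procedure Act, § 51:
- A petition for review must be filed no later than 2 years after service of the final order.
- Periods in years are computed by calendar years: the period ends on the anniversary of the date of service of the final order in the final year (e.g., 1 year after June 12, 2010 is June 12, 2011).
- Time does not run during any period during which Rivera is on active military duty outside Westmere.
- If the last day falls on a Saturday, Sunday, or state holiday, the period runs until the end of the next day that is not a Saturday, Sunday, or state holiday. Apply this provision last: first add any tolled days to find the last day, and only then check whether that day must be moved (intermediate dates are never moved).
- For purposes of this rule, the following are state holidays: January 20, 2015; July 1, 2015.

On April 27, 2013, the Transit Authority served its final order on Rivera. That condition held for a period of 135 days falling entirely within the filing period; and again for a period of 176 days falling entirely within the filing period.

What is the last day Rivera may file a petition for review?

2 years after April 27, 2013 is April 27, 2015.
Tolling adds 135 days: April 27, 2015 + 135 days = September 9, 2015.
Tolling adds 176 days: September 9, 2015 + 176 days = March 3, 2016.
March 3, 2016 is a Thursday and not a state holiday, so no extension applies.

March 3, 2016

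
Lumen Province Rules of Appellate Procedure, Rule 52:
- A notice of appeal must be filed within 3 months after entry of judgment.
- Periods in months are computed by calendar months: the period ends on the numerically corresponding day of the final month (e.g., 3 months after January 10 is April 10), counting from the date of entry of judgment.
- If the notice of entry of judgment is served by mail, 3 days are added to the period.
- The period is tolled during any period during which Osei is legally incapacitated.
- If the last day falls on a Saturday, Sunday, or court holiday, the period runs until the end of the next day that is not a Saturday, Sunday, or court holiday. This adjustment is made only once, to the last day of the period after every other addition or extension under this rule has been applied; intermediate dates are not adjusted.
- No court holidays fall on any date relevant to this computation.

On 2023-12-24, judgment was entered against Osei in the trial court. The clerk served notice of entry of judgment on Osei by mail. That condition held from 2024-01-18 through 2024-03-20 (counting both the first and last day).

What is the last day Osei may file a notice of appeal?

3 months after 2023-12-24 is March 24, 2024.
Service was by mail, adding 3 days: March 24, 2024 + 3 days = March 27, 2024.
From January 18, 2024 through March 20, 2024 inclusive is 63 days; tolling adds 63 days: March 27, 2024 + 63 days = May 29, 2024.
May 29, 2024 is a Wednesday and not a court holiday, so no extension applies.

May 29, 2024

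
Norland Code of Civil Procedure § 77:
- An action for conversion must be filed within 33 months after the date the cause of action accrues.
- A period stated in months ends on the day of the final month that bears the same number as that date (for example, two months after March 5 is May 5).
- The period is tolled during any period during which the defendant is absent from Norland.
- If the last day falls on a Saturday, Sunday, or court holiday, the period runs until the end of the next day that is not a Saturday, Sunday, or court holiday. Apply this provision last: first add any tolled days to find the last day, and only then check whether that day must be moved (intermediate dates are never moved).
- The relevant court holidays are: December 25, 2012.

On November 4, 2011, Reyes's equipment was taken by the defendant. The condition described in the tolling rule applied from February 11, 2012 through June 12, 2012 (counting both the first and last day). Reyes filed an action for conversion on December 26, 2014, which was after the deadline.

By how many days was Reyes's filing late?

21 days

33 months after November 4, 2011 is August 4, 2014.
From February 11, 2012 through June 12, 2012 inclusive is 123 days; tolling adds 123 days: August 4, 2014 + 123 days = December 5, 2014.
December 5, 2014 is a Friday and not a court holiday, so no extension applies.
The deadline is December 5, 2014; from December 5, 2014 to December 26, 2014 is 21 days.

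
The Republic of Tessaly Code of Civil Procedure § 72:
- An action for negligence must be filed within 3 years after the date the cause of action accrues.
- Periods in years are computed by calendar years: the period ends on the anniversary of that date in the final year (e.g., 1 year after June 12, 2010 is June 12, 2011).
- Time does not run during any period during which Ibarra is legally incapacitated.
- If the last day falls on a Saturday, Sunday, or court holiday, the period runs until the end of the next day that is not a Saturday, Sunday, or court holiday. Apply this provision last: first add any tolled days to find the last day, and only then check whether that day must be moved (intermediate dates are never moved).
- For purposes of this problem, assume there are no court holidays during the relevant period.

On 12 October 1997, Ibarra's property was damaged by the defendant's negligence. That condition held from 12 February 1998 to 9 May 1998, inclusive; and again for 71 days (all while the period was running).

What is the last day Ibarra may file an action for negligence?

3 years after 12 October 1997 is October 12, 2000.
From February 12, 1998 through May 9, 1998 inclusive is 87 days; tolling adds 87 days: October 12, 2000 + 87 days = January 7, 2001.
Tolling adds 71 days: January 7, 2001 + 71 days = March 19, 2001.
March 19, 2001 is a Monday and not a court holiday, so no extension applies.

March 19, 2001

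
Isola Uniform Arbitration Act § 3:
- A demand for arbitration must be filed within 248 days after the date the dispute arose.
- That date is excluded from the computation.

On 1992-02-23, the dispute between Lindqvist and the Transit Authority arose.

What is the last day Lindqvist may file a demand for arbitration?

October 28, 1992

248 days after 1992-02-23 is October 28, 1992.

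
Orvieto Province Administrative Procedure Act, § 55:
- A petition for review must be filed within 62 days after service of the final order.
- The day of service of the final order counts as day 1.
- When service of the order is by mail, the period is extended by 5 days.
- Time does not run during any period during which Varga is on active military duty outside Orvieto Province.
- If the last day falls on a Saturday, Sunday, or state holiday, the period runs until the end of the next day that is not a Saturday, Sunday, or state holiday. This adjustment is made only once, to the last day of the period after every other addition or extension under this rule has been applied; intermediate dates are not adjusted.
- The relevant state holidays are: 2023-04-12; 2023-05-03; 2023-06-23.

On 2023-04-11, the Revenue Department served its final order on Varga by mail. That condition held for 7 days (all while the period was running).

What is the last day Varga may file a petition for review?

June 26, 2023

Counting 2023-04-11 as day 1, day 62 is June 11, 2023.
Service was by mail, adding 5 days: June 11, 2023 + 5 days = June 16, 2023.
Tolling adds 7 days: June 16, 2023 + 7 days = June 23, 2023.
June 23, 2023 is a listed holiday; June 24, 2023 is Saturday; June 25, 2023 is Sunday. The next qualifying day is June 26, 2023.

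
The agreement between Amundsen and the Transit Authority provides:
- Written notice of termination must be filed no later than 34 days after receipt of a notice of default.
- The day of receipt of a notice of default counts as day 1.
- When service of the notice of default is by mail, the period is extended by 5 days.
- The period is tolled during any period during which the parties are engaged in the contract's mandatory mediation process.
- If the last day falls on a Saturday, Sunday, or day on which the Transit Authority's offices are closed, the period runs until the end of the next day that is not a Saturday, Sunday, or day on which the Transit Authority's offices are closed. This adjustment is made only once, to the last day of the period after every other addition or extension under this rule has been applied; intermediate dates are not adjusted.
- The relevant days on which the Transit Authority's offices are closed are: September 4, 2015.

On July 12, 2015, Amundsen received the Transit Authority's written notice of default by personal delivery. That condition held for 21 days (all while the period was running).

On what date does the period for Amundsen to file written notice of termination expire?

September 7, 2015

Counting July 12, 2015 as day 1, day 34 is August 14, 2015.
Service was not by mail, so no mail extension applies.
Tolling adds 21 days: August 14, 2015 + 21 days = September 4, 2015.
September 4, 2015 is a listed holiday; September 5, 2015 is Saturday; September 6, 2015 is Sunday. The next qualifying day is September 7, 2015.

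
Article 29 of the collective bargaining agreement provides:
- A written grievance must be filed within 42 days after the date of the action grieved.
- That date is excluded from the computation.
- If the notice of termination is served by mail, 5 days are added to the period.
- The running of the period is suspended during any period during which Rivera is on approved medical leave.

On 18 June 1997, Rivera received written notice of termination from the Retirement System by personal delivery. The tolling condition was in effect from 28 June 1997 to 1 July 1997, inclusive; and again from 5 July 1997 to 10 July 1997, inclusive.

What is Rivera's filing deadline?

42 days after 18 June 1997 is July 30, 1997.
Service was not by mail, so no mail extension applies.
From June 28, 1997 through July 1, 1997 inclusive is 4 days; tolling adds 4 days: July 30, 1997 + 4 days = August 3, 1997.
From July 5, 1997 through July 10, 1997 inclusive is 6 days; tolling adds 6 days: August 3, 1997 + 6 days = August 9, 1997.

August 9, 1997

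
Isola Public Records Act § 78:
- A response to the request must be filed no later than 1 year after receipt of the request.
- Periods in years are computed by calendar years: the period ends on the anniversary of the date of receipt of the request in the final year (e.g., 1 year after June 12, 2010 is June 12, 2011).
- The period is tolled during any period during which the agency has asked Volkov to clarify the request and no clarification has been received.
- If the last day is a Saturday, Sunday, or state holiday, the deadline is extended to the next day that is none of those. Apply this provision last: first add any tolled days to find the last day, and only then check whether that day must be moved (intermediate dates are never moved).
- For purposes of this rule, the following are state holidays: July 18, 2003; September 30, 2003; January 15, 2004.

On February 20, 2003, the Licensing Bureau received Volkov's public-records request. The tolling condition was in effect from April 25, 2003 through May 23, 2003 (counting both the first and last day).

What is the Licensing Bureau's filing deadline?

1 year after February 20, 2003 is February 20, 2004.
From April 25, 2003 through May 23, 2003 inclusive is 29 days; tolling adds 29 days: February 20, 2004 + 29 days = March 20, 2004.
March 20, 2004 is Saturday; March 21, 2004 is Sunday. The next qualifying day is March 22, 2004.

March 22, 2004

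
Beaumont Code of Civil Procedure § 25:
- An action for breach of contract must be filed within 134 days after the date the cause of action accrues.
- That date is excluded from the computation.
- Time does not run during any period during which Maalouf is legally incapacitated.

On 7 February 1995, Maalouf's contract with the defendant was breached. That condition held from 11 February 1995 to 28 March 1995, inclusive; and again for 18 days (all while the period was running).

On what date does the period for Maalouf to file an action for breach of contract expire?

134 days after 7 February 1995 is June 21, 1995.
From February 11, 1995 through March 28, 1995 inclusive is 46 days; tolling adds 46 days: June 21, 1995 + 46 days = August 6, 1995.
Tolling adds 18 days: August 6, 1995 + 18 days = August 24, 1995.

August 24, 1995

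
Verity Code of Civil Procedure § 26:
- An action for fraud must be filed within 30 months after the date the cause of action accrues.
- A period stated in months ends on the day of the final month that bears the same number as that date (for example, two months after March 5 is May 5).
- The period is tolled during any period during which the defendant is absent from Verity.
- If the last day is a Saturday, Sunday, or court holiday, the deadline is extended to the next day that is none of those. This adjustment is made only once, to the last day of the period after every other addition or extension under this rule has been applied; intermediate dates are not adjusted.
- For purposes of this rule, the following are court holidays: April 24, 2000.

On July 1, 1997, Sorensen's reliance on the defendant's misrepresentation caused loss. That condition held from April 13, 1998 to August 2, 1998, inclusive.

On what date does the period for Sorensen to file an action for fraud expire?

30 months after July 1, 1997 is January 1, 2000.
From April 13, 1998 through August 2, 1998 inclusive is 112 days; tolling adds 112 days: January 1, 2000 + 112 days = April 22, 2000.
April 22, 2000 is Saturday; April 23, 2000 is Sunday; April 24, 2000 is a listed holiday. The next qualifying day is April 25, 2000.

April 25, 2000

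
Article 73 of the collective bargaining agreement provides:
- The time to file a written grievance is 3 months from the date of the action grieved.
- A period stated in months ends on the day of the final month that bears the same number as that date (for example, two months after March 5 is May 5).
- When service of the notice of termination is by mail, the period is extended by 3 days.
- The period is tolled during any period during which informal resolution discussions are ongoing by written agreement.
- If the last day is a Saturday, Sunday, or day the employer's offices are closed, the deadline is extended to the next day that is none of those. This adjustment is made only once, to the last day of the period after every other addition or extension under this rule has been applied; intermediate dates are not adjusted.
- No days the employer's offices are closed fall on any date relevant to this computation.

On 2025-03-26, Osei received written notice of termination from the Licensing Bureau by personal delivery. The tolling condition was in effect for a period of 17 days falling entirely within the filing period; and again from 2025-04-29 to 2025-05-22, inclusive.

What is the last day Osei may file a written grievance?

August 6, 2025

3 months after 2025-03-26 is June 26, 2025.
Service was not by mail, so no mail extension applies.
Tolling adds 17 days: June 26, 2025 + 17 days = July 13, 2025.
From April 29, 2025 through May 22, 2025 inclusive is 24 days; tolling adds 24 days: July 13, 2025 + 24 days = August 6, 2025.
August 6, 2025 is a Wednesday and not a day the employer's offices are closed, so no extension applies.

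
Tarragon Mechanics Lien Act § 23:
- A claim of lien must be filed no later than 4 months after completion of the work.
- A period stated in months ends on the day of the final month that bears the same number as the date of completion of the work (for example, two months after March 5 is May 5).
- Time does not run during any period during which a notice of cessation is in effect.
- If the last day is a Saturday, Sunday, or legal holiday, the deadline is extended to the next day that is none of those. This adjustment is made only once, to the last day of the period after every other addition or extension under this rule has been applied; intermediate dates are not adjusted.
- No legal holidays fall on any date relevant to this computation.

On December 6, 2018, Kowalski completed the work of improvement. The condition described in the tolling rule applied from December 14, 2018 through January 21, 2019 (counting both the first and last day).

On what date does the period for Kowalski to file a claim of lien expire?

May 15, 2019

4 months after December 6, 2018 is April 6, 2019.
From December 14, 2018 through January 21, 2019 inclusive is 39 days; tolling adds 39 days: April 6, 2019 + 39 days = May 15, 2019.
May 15, 2019 is a Wednesday and not a legal holiday, so no extension applies.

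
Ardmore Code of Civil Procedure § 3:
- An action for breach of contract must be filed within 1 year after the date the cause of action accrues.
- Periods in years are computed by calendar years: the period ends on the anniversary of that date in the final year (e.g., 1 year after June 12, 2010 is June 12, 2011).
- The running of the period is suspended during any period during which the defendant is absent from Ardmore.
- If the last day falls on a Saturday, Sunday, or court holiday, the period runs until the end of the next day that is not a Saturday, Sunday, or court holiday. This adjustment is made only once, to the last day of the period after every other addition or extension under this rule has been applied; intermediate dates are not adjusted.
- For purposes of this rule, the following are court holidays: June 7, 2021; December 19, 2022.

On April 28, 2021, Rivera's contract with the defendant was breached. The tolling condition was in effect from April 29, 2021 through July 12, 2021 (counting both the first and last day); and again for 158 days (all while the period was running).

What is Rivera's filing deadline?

December 20, 2022

1 year after April 28, 2021 is April 28, 2022.
From April 29, 2021 through July 12, 2021 inclusive is 75 days; tolling adds 75 days: April 28, 2022 + 75 days = July 12, 2022.
Tolling adds 158 days: July 12, 2022 + 158 days = December 17, 2022.
December 17, 2022 is Saturday; December 18, 2022 is Sunday; December 19, 2022 is a listed holiday. The next qualifying day is December 20, 2022.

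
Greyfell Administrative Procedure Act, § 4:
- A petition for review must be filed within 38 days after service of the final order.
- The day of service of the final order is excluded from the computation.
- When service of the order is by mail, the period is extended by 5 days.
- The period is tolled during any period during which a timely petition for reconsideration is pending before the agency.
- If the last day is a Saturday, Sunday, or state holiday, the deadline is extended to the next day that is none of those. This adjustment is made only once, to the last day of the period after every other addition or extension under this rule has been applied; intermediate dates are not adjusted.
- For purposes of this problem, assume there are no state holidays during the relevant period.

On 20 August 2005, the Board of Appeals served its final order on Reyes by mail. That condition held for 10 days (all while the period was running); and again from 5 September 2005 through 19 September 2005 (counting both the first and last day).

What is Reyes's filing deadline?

October 27, 2005

38 days after 20 August 2005 is September 27, 2005.
Service was by mail, adding 5 days: September 27, 2005 + 5 days = October 2, 2005.
Tolling adds 10 days: October 2, 2005 + 10 days = October 12, 2005.
From September 5, 2005 through September 19, 2005 inclusive is 15 days; tolling adds 15 days: October 12, 2005 + 15 days = October 27, 2005.
October 27, 2005 is a Thursday and not a state holiday, so no extension applies.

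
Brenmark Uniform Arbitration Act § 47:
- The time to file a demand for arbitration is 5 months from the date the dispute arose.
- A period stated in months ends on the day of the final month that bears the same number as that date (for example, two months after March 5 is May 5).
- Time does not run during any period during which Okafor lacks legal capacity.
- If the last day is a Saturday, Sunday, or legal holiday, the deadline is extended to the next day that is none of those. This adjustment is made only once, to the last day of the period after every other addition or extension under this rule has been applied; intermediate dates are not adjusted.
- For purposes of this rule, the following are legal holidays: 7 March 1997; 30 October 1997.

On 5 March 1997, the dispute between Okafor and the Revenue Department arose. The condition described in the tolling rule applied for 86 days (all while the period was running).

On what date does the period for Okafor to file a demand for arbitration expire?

October 31, 1997

5 months after 5 March 1997 is August 5, 1997.
Tolling adds 86 days: August 5, 1997 + 86 days = October 30, 1997.
October 30, 1997 is a listed holiday. The next qualifying day is October 31, 1997.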